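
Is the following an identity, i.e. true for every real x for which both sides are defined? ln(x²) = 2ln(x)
Claim: ln(x²) = 2ln(x).
Reasoning: The right side requires x > 0. For x > 0, x² = (e^(ln x))² = e^(2ln x), so ln(x²) = 2ln(x). (For x < 0 the right side is undefined, so those values are outside the claim.)
So the two sides agree for every real x for which both sides are defined.

Conclusion: Yes, this is an identity.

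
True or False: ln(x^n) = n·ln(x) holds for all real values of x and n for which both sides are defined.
True.

Claim: ln(x^n) = n·ln(x).
Reasoning: The right side requires x > 0. For x > 0, x^n = (e^(ln x))^n = e^(n·ln x), so taking ln of both sides gives ln(x^n) = n·ln(x).
So the two sides agree for all real values of x and n for which both sides are defined.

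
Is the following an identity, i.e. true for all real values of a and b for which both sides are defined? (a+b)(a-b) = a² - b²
Yes, this is an identity.

Claim: (a+b)(a-b) = a² - b².
Reasoning: Expand: (a+b)(a-b) = a² - ab + ba - b² = a² - b² (the cross terms cancel).
So the two sides agree for all real values of a and b for which both sides are defined.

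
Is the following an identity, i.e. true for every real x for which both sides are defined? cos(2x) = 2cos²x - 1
Yes, this is an identity.

Claim: cos(2x) = 2cos²x - 1.
Reasoning: cos(2x) = cos²x - sin²x. Replace sin²x by 1 - cos²x: cos²x - (1 - cos²x) = 2cos²x - 1.
So the two sides agree for every real x for which both sides are defined.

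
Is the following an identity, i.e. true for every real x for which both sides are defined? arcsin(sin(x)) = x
Claim: arcsin(sin(x)) = x.
Test a specific point where both sides are defined: x = 3π/4.
LHS = arcsin(sin(x)) ≈ 0.7854
RHS = x ≈ 2.3562
Since 0.7854 ≠ 2.3562, the equation fails at this point, so it cannot hold for every real x for which both sides are defined.
arcsin only returns values in [-π/2, π/2], so arcsin(sin(x)) = x holds only for x in that interval, not for all real x.

Conclusion: No, this is NOT an identity.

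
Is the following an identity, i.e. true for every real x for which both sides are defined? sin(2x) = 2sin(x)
Claim: sin(2x) = 2sin(x).
Test a specific point where both sides are defined: x = -π/4.
LHS = sin(2x) ≈ -1.0000
RHS = 2sin(x) ≈ -1.4142
Since -1.0000 ≠ -1.4142, the equation fails at this point, so it cannot hold for every real x for which both sides are defined.
The correct double-angle formula is sin(2x) = 2sin(x)cos(x).

Conclusion: No, this is NOT an identity.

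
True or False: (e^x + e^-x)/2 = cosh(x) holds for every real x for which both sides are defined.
True.

Claim: (e^x + e^-x)/2 = cosh(x).
Reasoning: This is exactly the definition of the hyperbolic cosine: cosh(x) := (e^x + e^-x)/2.
So the two sides agree for every real x for which both sides are defined.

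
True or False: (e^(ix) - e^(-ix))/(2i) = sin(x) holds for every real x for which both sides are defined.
True.

Claim: (e^(ix) - e^(-ix))/(2i) = sin(x).
Reasoning: By Euler's formula e^(ix) = cos(x) + i·sin(x) and e^(-ix) = cos(x) - i·sin(x). Subtracting cancels the cosine terms: e^(ix) - e^(-ix) = 2i·sin(x); divide by 2i.
So the two sides agree for every real x for which both sides are defined.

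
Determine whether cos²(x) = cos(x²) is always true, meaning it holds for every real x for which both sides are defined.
Claim: cos²(x) = cos(x²).
Test a specific point where both sides are defined: x = π/6.
LHS = cos²(x) ≈ 0.7500
RHS = cos(x²) ≈ 0.9627
Since 0.7500 ≠ 0.9627, the equation fails at this point, so it cannot hold for every real x for which both sides are defined.
cos²(x) means (cos x)², squaring the output; cos(x²) squares the input. These are different functions.

Conclusion: No, this is NOT an identity.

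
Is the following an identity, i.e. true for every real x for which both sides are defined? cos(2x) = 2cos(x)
No, this is NOT an identity.

Claim: cos(2x) = 2cos(x).
Test a specific point where both sides are defined: x = π/4.
LHS = cos(2x) ≈ 0.0000
RHS = 2cos(x) ≈ 1.4142
Since 0.0000 ≠ 1.4142, the equation fails at this point, so it cannot hold for every real x for which both sides are defined.
The correct double-angle formula is cos(2x) = cos²x - sin²x.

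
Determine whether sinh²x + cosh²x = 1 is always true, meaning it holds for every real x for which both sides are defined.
Claim: sinh²x + cosh²x = 1.
Test a specific point where both sides are defined: x = 1/2.
LHS = sinh²x + cosh²x ≈ 1.5431
RHS = 1 ≈ 1.0000
Since 1.5431 ≠ 1.0000, the equation fails at this point, so it cannot hold for every real x for which both sides are defined.
The correct hyperbolic identity is cosh²x - sinh²x = 1 (a difference); the sum sinh²x + cosh²x equals cosh(2x).

Conclusion: No, this is NOT an identity.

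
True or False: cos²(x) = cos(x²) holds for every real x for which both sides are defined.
False.

Claim: cos²(x) = cos(x²).
Test a specific point where both sides are defined: x = π/3.
LHS = cos²(x) ≈ 0.2500
RHS = cos(x²) ≈ 0.4566
Since 0.2500 ≠ 0.4566, the equation fails at this point, so it cannot hold for every real x for which both sides are defined.
cos²(x) means (cos x)², squaring the output; cos(x²) squares the input. These are different functions.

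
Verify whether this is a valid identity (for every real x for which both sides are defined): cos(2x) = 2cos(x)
Claim: cos(2x) = 2cos(x).
Test a specific point where both sides are defined: x = -π/4.
LHS = cos(2x) ≈ 0.0000
RHS = 2cos(x) ≈ 1.4142
Since 0.0000 ≠ 1.4142, the equation fails at this point, so it cannot hold for every real x for which both sides are defined.
The correct double-angle formula is cos(2x) = cos²x - sin²x.

Conclusion: No, this is NOT an identity.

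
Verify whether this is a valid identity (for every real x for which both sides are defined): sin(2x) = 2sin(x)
Claim: sin(2x) = 2sin(x).
Test a specific point where both sides are defined: x = π/2.
LHS = sin(2x) ≈ 0.0000
RHS = 2sin(x) ≈ 2.0000
Since 0.0000 ≠ 2.0000, the equation fails at this point, so it cannot hold for every real x for which both sides are defined.
The correct double-angle formula is sin(2x) = 2sin(x)cos(x).

Conclusion: No, this is NOT an identity.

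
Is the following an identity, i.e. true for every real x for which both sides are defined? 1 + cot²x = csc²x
Claim: 1 + cot²x = csc²x.
Reasoning: Start from sin²x + cos²x = 1 and divide every term by sin²x (allowed wherever cot x and csc x are defined): 1 + cot²x = 1/sin²x = csc²x.
So the two sides agree for every real x for which both sides are defined.

Conclusion: Yes, this is an identity.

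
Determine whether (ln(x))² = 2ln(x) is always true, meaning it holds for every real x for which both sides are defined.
No, this is NOT an identity.

Claim: (ln(x))² = 2ln(x).
Test a specific point where both sides are defined: x = 3.
LHS = (ln(x))² ≈ 1.2069
RHS = 2ln(x) ≈ 2.1972
Since 1.2069 ≠ 2.1972, the equation fails at this point, so it cannot hold for every real x for which both sides are defined.
2ln(x) equals ln(x²), which is not the same as (ln x)².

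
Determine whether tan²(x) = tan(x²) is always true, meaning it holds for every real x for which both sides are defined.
Claim: tan²(x) = tan(x²).
Test a specific point where both sides are defined: x = -π/4.
LHS = tan²(x) ≈ 1.0000
RHS = tan(x²) ≈ 0.7092
Since 1.0000 ≠ 0.7092, the equation fails at this point, so it cannot hold for every real x for which both sides are defined.
tan²(x) means (tan x)², squaring the output; tan(x²) squares the input. These are different functions.

Conclusion: No, this is NOT an identity.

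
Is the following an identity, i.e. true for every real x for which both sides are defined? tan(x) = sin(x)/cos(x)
Yes, this is an identity.

Claim: tan(x) = sin(x)/cos(x).
Reasoning: For an angle x whose terminal point on the unit circle is (cos x, sin x), tan(x) is defined as the ratio (second coordinate)/(first coordinate) = sin(x)/cos(x), wherever cos(x) ≠ 0.
So the two sides agree for every real x for which both sides are defined.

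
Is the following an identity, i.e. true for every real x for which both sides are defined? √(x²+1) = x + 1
No, this is NOT an identity.

Claim: √(x²+1) = x + 1.
Test a specific point where both sides are defined: x = -2.
LHS = √(x²+1) ≈ 2.2361
RHS = x + 1 ≈ -1.0000
Since 2.2361 ≠ -1.0000, the equation fails at this point, so it cannot hold for every real x for which both sides are defined.
(x+1)² = x² + 2x + 1 ≠ x² + 1 unless x = 0.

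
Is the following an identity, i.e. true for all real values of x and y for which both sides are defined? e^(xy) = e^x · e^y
Claim: e^(xy) = e^x · e^y.
Test a specific point where both sides are defined: x = -1, y = 3.
LHS = e^(xy) ≈ 0.0498
RHS = e^x · e^y ≈ 7.3891
Since 0.0498 ≠ 7.3891, the equation fails at this point, so it cannot hold for all real values of x and y for which both sides are defined.
e^x · e^y = e^(x+y), not e^(xy).

Conclusion: No, this is NOT an identity.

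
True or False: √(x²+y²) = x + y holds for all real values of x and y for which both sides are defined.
False.

Claim: √(x²+y²) = x + y.
Test a specific point where both sides are defined: x = -3, y = -3.
LHS = √(x²+y²) ≈ 4.2426
RHS = x + y ≈ -6.0000
Since 4.2426 ≠ -6.0000, the equation fails at this point, so it cannot hold for all real values of x and y for which both sides are defined.
(x+y)² = x² + 2xy + y², not x² + y², so the square root does not split this way.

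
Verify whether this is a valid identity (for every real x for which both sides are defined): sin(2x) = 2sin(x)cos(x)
Claim: sin(2x) = 2sin(x)cos(x).
Reasoning: Put y = x in the addition formula sin(x+y) = sin(x)cos(y) + cos(x)sin(y): sin(2x) = sin(x)cos(x) + cos(x)sin(x) = 2sin(x)cos(x).
So the two sides agree for every real x for which both sides are defined.

Conclusion: Yes, this is an identity.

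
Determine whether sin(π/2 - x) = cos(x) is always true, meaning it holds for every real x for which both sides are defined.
Yes, this is an identity.

Claim: sin(π/2 - x) = cos(x).
Reasoning: Use sin(u - v) = sin(u)cos(v) - cos(u)sin(v) with u = π/2, v = x: sin(π/2)cos(x) - cos(π/2)sin(x) = 1·cos(x) - 0·sin(x) = cos(x).
So the two sides agree for every real x for which both sides are defined.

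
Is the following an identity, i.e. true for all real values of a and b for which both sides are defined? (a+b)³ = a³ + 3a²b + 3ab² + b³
Claim: (a+b)³ = a³ + 3a²b + 3ab² + b³.
Reasoning: (a+b)³ = (a+b)(a+b)² = (a+b)(a² + 2ab + b²) = a³ + 2a²b + ab² + a²b + 2ab² + b³ = a³ + 3a²b + 3ab² + b³.
So the two sides agree for all real values of a and b for which both sides are defined.

Conclusion: Yes, this is an identity.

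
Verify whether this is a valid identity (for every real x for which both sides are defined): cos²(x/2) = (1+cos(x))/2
Yes, this is an identity.

Claim: cos²(x/2) = (1+cos(x))/2.
Reasoning: Use cos(2θ) = 2cos²θ - 1 with θ = x/2: cos(x) = 2cos²(x/2) - 1. Solving for cos²(x/2) gives (1 + cos(x))/2.
So the two sides agree for every real x for which both sides are defined.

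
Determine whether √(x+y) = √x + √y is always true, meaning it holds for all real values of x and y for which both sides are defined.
No, this is NOT an identity.

Claim: √(x+y) = √x + √y.
Test a specific point where both sides are defined: x = 4, y = 3/2.
LHS = √(x+y) ≈ 2.3452
RHS = √x + √y ≈ 3.2247
Since 2.3452 ≠ 3.2247, the equation fails at this point, so it cannot hold for all real values of x and y for which both sides are defined.
Squaring the right side gives x + 2√(xy) + y, not x + y.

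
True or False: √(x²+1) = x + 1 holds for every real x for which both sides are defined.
False.

Claim: √(x²+1) = x + 1.
Test a specific point where both sides are defined: x = -3.
LHS = √(x²+1) ≈ 3.1623
RHS = x + 1 ≈ -2.0000
Since 3.1623 ≠ -2.0000, the equation fails at this point, so it cannot hold for every real x for which both sides are defined.
(x+1)² = x² + 2x + 1 ≠ x² + 1 unless x = 0.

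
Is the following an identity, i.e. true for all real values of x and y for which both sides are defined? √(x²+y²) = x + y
No, this is NOT an identity.

Claim: √(x²+y²) = x + y.
Test a specific point where both sides are defined: x = 1/2, y = -1.
LHS = √(x²+y²) ≈ 1.1180
RHS = x + y ≈ -0.5000
Since 1.1180 ≠ -0.5000, the equation fails at this point, so it cannot hold for all real values of x and y for which both sides are defined.
(x+y)² = x² + 2xy + y², not x² + y², so the square root does not split this way.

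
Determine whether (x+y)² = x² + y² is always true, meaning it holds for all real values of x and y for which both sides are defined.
Claim: (x+y)² = x² + y².
Test a specific point where both sides are defined: x = 4, y = -3.
LHS = (x+y)² ≈ 1.0000
RHS = x² + y² ≈ 25.0000
Since 1.0000 ≠ 25.0000, the equation fails at this point, so it cannot hold for all real values of x and y for which both sides are defined.
The correct expansion is (x+y)² = x² + 2xy + y²; the cross term 2xy is missing.

Conclusion: No, this is NOT an identity.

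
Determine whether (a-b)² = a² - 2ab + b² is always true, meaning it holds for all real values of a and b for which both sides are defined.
Yes, this is an identity.

Claim: (a-b)² = a² - 2ab + b².
Reasoning: Expand: (a-b)² = (a-b)(a-b) = a·a - a·b - b·a + b·b = a² - 2ab + b².
So the two sides agree for all real values of a and b for which both sides are defined.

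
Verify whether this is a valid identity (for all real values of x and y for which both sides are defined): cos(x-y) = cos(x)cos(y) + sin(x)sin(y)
Claim: cos(x-y) = cos(x)cos(y) + sin(x)sin(y).
Reasoning: Replace y by -y in cos(x+y) = cos(x)cos(y) - sin(x)sin(y) and use cos(-y) = cos(y), sin(-y) = -sin(y): cos(x-y) = cos(x)cos(y) + sin(x)sin(y).
So the two sides agree for all real values of x and y for which both sides are defined.

Conclusion: Yes, this is an identity.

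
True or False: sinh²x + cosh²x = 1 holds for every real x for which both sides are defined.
Claim: sinh²x + cosh²x = 1.
Test a specific point where both sides are defined: x = -3.
LHS = sinh²x + cosh²x ≈ 201.7156
RHS = 1 ≈ 1.0000
Since 201.7156 ≠ 1.0000, the equation fails at this point, so it cannot hold for every real x for which both sides are defined.
The correct hyperbolic identity is cosh²x - sinh²x = 1 (a difference); the sum sinh²x + cosh²x equals cosh(2x).

Conclusion: False.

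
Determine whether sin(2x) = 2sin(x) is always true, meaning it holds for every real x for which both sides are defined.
Claim: sin(2x) = 2sin(x).
Test a specific point where both sides are defined: x = -π/2.
LHS = sin(2x) ≈ 0.0000
RHS = 2sin(x) ≈ -2.0000
Since 0.0000 ≠ -2.0000, the equation fails at this point, so it cannot hold for every real x for which both sides are defined.
The correct double-angle formula is sin(2x) = 2sin(x)cos(x).

Conclusion: No, this is NOT an identity.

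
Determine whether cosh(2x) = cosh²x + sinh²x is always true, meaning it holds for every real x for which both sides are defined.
Yes, this is an identity.

Claim: cosh(2x) = cosh²x + sinh²x.
Reasoning: cosh²x = (e^(2x) + 2 + e^(-2x))/4 and sinh²x = (e^(2x) - 2 + e^(-2x))/4. Adding gives (2e^(2x) + 2e^(-2x))/4 = (e^(2x) + e^(-2x))/2 = cosh(2x).
So the two sides agree for every real x for which both sides are defined.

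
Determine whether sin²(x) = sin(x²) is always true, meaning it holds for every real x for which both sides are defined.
No, this is NOT an identity.

Claim: sin²(x) = sin(x²).
Test a specific point where both sides are defined: x = 2π/3.
LHS = sin²(x) ≈ 0.7500
RHS = sin(x²) ≈ -0.9474
Since 0.7500 ≠ -0.9474, the equation fails at this point, so it cannot hold for every real x for which both sides are defined.
sin²(x) means (sin x)², squaring the output; sin(x²) squares the input. These are different functions.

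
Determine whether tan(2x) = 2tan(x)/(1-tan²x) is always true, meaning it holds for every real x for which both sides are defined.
Yes, this is an identity.

Claim: tan(2x) = 2tan(x)/(1-tan²x).
Reasoning: tan(2x) = sin(2x)/cos(2x) = 2sin(x)cos(x) / (cos²x - sin²x). Divide numerator and denominator by cos²x: 2tan(x) / (1 - tan²x).
So the two sides agree for every real x for which both sides are defined.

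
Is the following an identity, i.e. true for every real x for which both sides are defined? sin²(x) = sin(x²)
No, this is NOT an identity.

Claim: sin²(x) = sin(x²).
Test a specific point where both sides are defined: x = -π/6.
LHS = sin²(x) ≈ 0.2500
RHS = sin(x²) ≈ 0.2707
Since 0.2500 ≠ 0.2707, the equation fails at this point, so it cannot hold for every real x for which both sides are defined.
sin²(x) means (sin x)², squaring the output; sin(x²) squares the input. These are different functions.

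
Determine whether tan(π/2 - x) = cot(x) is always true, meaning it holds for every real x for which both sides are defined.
Claim: tan(π/2 - x) = cot(x).
Reasoning: tan(π/2 - x) = sin(π/2 - x)/cos(π/2 - x) = cos(x)/sin(x) = cot(x), using the cofunction identities sin(π/2 - x) = cos(x) and cos(π/2 - x) = sin(x).
So the two sides agree for every real x for which both sides are defined.

Conclusion: Yes, this is an identity.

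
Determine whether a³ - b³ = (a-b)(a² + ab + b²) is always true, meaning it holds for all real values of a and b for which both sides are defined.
Yes, this is an identity.

Claim: a³ - b³ = (a-b)(a² + ab + b²).
Reasoning: Expand the right side: (a-b)(a² + ab + b²) = a³ + a²b + ab² - a²b - ab² - b³ = a³ - b³ (the middle terms cancel in pairs).
So the two sides agree for all real values of a and b for which both sides are defined.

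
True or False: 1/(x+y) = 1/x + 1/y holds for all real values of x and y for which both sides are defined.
Claim: 1/(x+y) = 1/x + 1/y.
Test a specific point where both sides are defined: x = -3, y = 3/2.
LHS = 1/(x+y) ≈ -0.6667
RHS = 1/x + 1/y ≈ 0.3333
Since -0.6667 ≠ 0.3333, the equation fails at this point, so it cannot hold for all real values of x and y for which both sides are defined.
1/x + 1/y = (x+y)/(xy), which is not 1/(x+y).

Conclusion: False.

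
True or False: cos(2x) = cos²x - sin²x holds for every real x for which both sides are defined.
Claim: cos(2x) = cos²x - sin²x.
Reasoning: Put y = x in the addition formula cos(x+y) = cos(x)cos(y) - sin(x)sin(y): cos(2x) = cos²x - sin²x.
So the two sides agree for every real x for which both sides are defined.

Conclusion: True.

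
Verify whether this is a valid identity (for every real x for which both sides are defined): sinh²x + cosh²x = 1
Claim: sinh²x + cosh²x = 1.
Test a specific point where both sides are defined: x = -3.
LHS = sinh²x + cosh²x ≈ 201.7156
RHS = 1 ≈ 1.0000
Since 201.7156 ≠ 1.0000, the equation fails at this point, so it cannot hold for every real x for which both sides are defined.
The correct hyperbolic identity is cosh²x - sinh²x = 1 (a difference); the sum sinh²x + cosh²x equals cosh(2x).

Conclusion: No, this is NOT an identity.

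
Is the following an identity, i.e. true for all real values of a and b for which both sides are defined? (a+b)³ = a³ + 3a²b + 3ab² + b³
Claim: (a+b)³ = a³ + 3a²b + 3ab² + b³.
Reasoning: (a+b)³ = (a+b)(a+b)² = (a+b)(a² + 2ab + b²) = a³ + 2a²b + ab² + a²b + 2ab² + b³ = a³ + 3a²b + 3ab² + b³.
So the two sides agree for all real values of a and b for which both sides are defined.

Conclusion: Yes, this is an identity.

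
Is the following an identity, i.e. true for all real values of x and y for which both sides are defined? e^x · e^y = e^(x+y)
Claim: e^x · e^y = e^(x+y).
Reasoning: This is the law of exponents for a common base: multiplying powers adds exponents. E.g. from the series, (Σ x^j/j!)(Σ y^k/k!) = Σ_m (Σ_{j+k=m} x^j y^k/(j!k!)) = Σ_m (x+y)^m/m! by the binomial theorem.
So the two sides agree for all real values of x and y for which both sides are defined.

Conclusion: Yes, this is an identity.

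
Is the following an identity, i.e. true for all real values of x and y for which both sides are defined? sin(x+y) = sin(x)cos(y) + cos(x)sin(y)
Claim: sin(x+y) = sin(x)cos(y) + cos(x)sin(y).
Reasoning: By Euler's formula e^(i(x+y)) = e^(ix)·e^(iy) = (cos x + i·sin x)(cos y + i·sin y). The imaginary part of the left side is sin(x+y); the imaginary part of the product is sin(x)cos(y) + cos(x)sin(y).
So the two sides agree for all real values of x and y for which both sides are defined.

Conclusion: Yes, this is an identity.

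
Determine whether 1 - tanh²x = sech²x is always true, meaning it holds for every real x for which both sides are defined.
Claim: 1 - tanh²x = sech²x.
Reasoning: Divide cosh²x - sinh²x = 1 through by cosh²x (never zero): 1 - tanh²x = 1/cosh²x = sech²x.
So the two sides agree for every real x for which both sides are defined.

Conclusion: Yes, this is an identity.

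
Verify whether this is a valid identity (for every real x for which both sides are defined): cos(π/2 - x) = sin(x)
Claim: cos(π/2 - x) = sin(x).
Reasoning: Use cos(u - v) = cos(u)cos(v) + sin(u)sin(v) with u = π/2, v = x: cos(π/2)cos(x) + sin(π/2)sin(x) = 0·cos(x) + 1·sin(x) = sin(x).
So the two sides agree for every real x for which both sides are defined.

Conclusion: Yes, this is an identity.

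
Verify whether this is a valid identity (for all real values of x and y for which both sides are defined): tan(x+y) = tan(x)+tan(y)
No, this is NOT an identity.

Claim: tan(x+y) = tan(x)+tan(y).
Test a specific point where both sides are defined: x = -π/6, y = π/4.
LHS = tan(x+y) ≈ 0.2679
RHS = tan(x)+tan(y) ≈ 0.4226
Since 0.2679 ≠ 0.4226, the equation fails at this point, so it cannot hold for all real values of x and y for which both sides are defined.
The correct formula is tan(x+y) = (tan(x) + tan(y))/(1 - tan(x)tan(y)).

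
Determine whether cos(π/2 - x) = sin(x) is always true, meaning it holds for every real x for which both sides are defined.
Claim: cos(π/2 - x) = sin(x).
Reasoning: Use cos(u - v) = cos(u)cos(v) + sin(u)sin(v) with u = π/2, v = x: cos(π/2)cos(x) + sin(π/2)sin(x) = 0·cos(x) + 1·sin(x) = sin(x).
So the two sides agree for every real x for which both sides are defined.

Conclusion: Yes, this is an identity.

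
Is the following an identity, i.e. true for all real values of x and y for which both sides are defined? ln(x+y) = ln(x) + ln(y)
No, this is NOT an identity.

Claim: ln(x+y) = ln(x) + ln(y).
Test a specific point where both sides are defined: x = 1/2, y = 1.
LHS = ln(x+y) ≈ 0.4055
RHS = ln(x) + ln(y) ≈ -0.6931
Since 0.4055 ≠ -0.6931, the equation fails at this point, so it cannot hold for all real values of x and y for which both sides are defined.
ln(x) + ln(y) = ln(xy), not ln(x+y).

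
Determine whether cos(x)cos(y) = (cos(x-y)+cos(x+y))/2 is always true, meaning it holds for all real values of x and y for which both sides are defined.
Claim: cos(x)cos(y) = (cos(x-y)+cos(x+y))/2.
Reasoning: cos(x-y) = cos(x)cos(y) + sin(x)sin(y) and cos(x+y) = cos(x)cos(y) - sin(x)sin(y). Adding, cos(x-y) + cos(x+y) = 2cos(x)cos(y); divide by 2.
So the two sides agree for all real values of x and y for which both sides are defined.

Conclusion: Yes, this is an identity.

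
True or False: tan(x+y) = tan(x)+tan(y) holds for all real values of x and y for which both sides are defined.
Claim: tan(x+y) = tan(x)+tan(y).
Test a specific point where both sides are defined: x = -π/4, y = -π/3.
LHS = tan(x+y) ≈ 3.7321
RHS = tan(x)+tan(y) ≈ -2.7321
Since 3.7321 ≠ -2.7321, the equation fails at this point, so it cannot hold for all real values of x and y for which both sides are defined.
The correct formula is tan(x+y) = (tan(x) + tan(y))/(1 - tan(x)tan(y)).

Conclusion: False.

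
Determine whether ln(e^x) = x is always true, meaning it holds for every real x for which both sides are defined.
Claim: ln(e^x) = x.
Reasoning: ln is the inverse of the exponential: ln(e^x) asks for the exponent p with e^p = e^x, and since e^p is one-to-one that exponent is p = x.
So the two sides agree for every real x for which both sides are defined.

Conclusion: Yes, this is an identity.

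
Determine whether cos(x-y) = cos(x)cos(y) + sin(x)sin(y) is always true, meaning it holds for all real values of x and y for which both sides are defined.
Claim: cos(x-y) = cos(x)cos(y) + sin(x)sin(y).
Reasoning: Replace y by -y in cos(x+y) = cos(x)cos(y) - sin(x)sin(y) and use cos(-y) = cos(y), sin(-y) = -sin(y): cos(x-y) = cos(x)cos(y) + sin(x)sin(y).
So the two sides agree for all real values of x and y for which both sides are defined.

Conclusion: Yes, this is an identity.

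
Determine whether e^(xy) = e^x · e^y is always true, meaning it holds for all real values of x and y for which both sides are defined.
No, this is NOT an identity.

Claim: e^(xy) = e^x · e^y.
Test a specific point where both sides are defined: x = 2, y = -3.
LHS = e^(xy) ≈ 0.0025
RHS = e^x · e^y ≈ 0.3679
Since 0.0025 ≠ 0.3679, the equation fails at this point, so it cannot hold for all real values of x and y for which both sides are defined.
e^x · e^y = e^(x+y), not e^(xy).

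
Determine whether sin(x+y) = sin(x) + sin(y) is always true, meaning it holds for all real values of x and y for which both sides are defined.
No, this is NOT an identity.

Claim: sin(x+y) = sin(x) + sin(y).
Test a specific point where both sides are defined: x = π/6, y = π/2.
LHS = sin(x+y) ≈ 0.8660
RHS = sin(x) + sin(y) ≈ 1.5000
Since 0.8660 ≠ 1.5000, the equation fails at this point, so it cannot hold for all real values of x and y for which both sides are defined.
The correct expansion is sin(x+y) = sin(x)cos(y) + cos(x)sin(y); sine is not additive.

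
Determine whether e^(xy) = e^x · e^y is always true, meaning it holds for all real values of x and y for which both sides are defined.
Claim: e^(xy) = e^x · e^y.
Test a specific point where both sides are defined: x = 1, y = -1.
LHS = e^(xy) ≈ 0.3679
RHS = e^x · e^y ≈ 1.0000
Since 0.3679 ≠ 1.0000, the equation fails at this point, so it cannot hold for all real values of x and y for which both sides are defined.
e^x · e^y = e^(x+y), not e^(xy).

Conclusion: No, this is NOT an identity.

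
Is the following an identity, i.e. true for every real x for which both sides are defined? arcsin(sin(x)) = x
No, this is NOT an identity.

Claim: arcsin(sin(x)) = x.
Test a specific point where both sides are defined: x = 2π/3.
LHS = arcsin(sin(x)) ≈ 1.0472
RHS = x ≈ 2.0944
Since 1.0472 ≠ 2.0944, the equation fails at this point, so it cannot hold for every real x for which both sides are defined.
arcsin only returns values in [-π/2, π/2], so arcsin(sin(x)) = x holds only for x in that interval, not for all real x.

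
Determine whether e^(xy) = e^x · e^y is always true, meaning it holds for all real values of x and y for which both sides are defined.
Claim: e^(xy) = e^x · e^y.
Test a specific point where both sides are defined: x = 3, y = -3.
LHS = e^(xy) ≈ 0.0001
RHS = e^x · e^y ≈ 1.0000
Since 0.0001 ≠ 1.0000, the equation fails at this point, so it cannot hold for all real values of x and y for which both sides are defined.
e^x · e^y = e^(x+y), not e^(xy).

Conclusion: No, this is NOT an identity.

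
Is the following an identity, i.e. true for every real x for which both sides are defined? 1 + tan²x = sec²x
Claim: 1 + tan²x = sec²x.
Reasoning: Start from sin²x + cos²x = 1 and divide every term by cos²x (allowed wherever tan x and sec x are defined): tan²x + 1 = 1/cos²x = sec²x.
So the two sides agree for every real x for which both sides are defined.

Conclusion: Yes, this is an identity.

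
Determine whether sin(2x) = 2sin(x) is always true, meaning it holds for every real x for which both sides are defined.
Claim: sin(2x) = 2sin(x).
Test a specific point where both sides are defined: x = -π/4.
LHS = sin(2x) ≈ -1.0000
RHS = 2sin(x) ≈ -1.4142
Since -1.0000 ≠ -1.4142, the equation fails at this point, so it cannot hold for every real x for which both sides are defined.
The correct double-angle formula is sin(2x) = 2sin(x)cos(x).

Conclusion: No, this is NOT an identity.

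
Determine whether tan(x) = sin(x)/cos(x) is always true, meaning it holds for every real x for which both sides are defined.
Yes, this is an identity.

Claim: tan(x) = sin(x)/cos(x).
Reasoning: For an angle x whose terminal point on the unit circle is (cos x, sin x), tan(x) is defined as the ratio (second coordinate)/(first coordinate) = sin(x)/cos(x), wherever cos(x) ≠ 0.
So the two sides agree for every real x for which both sides are defined.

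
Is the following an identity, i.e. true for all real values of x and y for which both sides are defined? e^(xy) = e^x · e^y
No, this is NOT an identity.

Claim: e^(xy) = e^x · e^y.
Test a specific point where both sides are defined: x = -2, y = -1.
LHS = e^(xy) ≈ 7.3891
RHS = e^x · e^y ≈ 0.0498
Since 7.3891 ≠ 0.0498, the equation fails at this point, so it cannot hold for all real values of x and y for which both sides are defined.
e^x · e^y = e^(x+y), not e^(xy).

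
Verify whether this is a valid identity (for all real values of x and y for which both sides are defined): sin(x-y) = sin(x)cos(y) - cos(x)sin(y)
Yes, this is an identity.

Claim: sin(x-y) = sin(x)cos(y) - cos(x)sin(y).
Reasoning: Replace y by -y in sin(x+y) = sin(x)cos(y) + cos(x)sin(y) and use cos(-y) = cos(y), sin(-y) = -sin(y): sin(x-y) = sin(x)cos(y) - cos(x)sin(y).
So the two sides agree for all real values of x and y for which both sides are defined.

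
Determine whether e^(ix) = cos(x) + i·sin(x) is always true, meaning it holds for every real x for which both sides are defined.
Claim: e^(ix) = cos(x) + i·sin(x).
Reasoning: Euler's formula. Expand e^(ix) = Σ (ix)^k / k!. Since i² = -1, the even-k terms are Σ (-1)^m x^(2m)/(2m)! = cos(x) and the odd-k terms are i · Σ (-1)^m x^(2m+1)/(2m+1)! = i·sin(x).
So the two sides agree for every real x for which both sides are defined.

Conclusion: Yes, this is an identity.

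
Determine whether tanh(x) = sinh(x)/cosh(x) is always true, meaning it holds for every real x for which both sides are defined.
Claim: tanh(x) = sinh(x)/cosh(x).
Reasoning: tanh(x) is defined as sinh(x)/cosh(x) = (e^x - e^-x)/(e^x + e^-x); cosh(x) ≥ 1 is never zero, so this holds for every real x.
So the two sides agree for every real x for which both sides are defined.

Conclusion: Yes, this is an identity.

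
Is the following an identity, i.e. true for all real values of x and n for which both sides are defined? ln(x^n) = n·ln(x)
Claim: ln(x^n) = n·ln(x).
Reasoning: The right side requires x > 0. For x > 0, x^n = (e^(ln x))^n = e^(n·ln x), so taking ln of both sides gives ln(x^n) = n·ln(x).
So the two sides agree for all real values of x and n for which both sides are defined.

Conclusion: Yes, this is an identity.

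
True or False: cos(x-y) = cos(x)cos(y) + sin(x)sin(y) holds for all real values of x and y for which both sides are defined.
Claim: cos(x-y) = cos(x)cos(y) + sin(x)sin(y).
Reasoning: Replace y by -y in cos(x+y) = cos(x)cos(y) - sin(x)sin(y) and use cos(-y) = cos(y), sin(-y) = -sin(y): cos(x-y) = cos(x)cos(y) + sin(x)sin(y).
So the two sides agree for all real values of x and y for which both sides are defined.

Conclusion: True.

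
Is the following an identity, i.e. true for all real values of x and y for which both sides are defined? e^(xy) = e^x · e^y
No, this is NOT an identity.

Claim: e^(xy) = e^x · e^y.
Test a specific point where both sides are defined: x = 5, y = -3.
LHS = e^(xy) ≈ 0.0000
RHS = e^x · e^y ≈ 7.3891
Since 0.0000 ≠ 7.3891, the equation fails at this point, so it cannot hold for all real values of x and y for which both sides are defined.
e^x · e^y = e^(x+y), not e^(xy).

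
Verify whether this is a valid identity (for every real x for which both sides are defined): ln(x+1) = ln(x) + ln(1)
No, this is NOT an identity.

Claim: ln(x+1) = ln(x) + ln(1).
Test a specific point where both sides are defined: x = 1/2.
LHS = ln(x+1) ≈ 0.4055
RHS = ln(x) + ln(1) ≈ -0.6931
Since 0.4055 ≠ -0.6931, the equation fails at this point, so it cannot hold for every real x for which both sides are defined.
ln(1) = 0, so the right side is just ln(x), which differs from ln(x+1).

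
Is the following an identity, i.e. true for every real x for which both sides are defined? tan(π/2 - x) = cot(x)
Claim: tan(π/2 - x) = cot(x).
Reasoning: tan(π/2 - x) = sin(π/2 - x)/cos(π/2 - x) = cos(x)/sin(x) = cot(x), using the cofunction identities sin(π/2 - x) = cos(x) and cos(π/2 - x) = sin(x).
So the two sides agree for every real x for which both sides are defined.

Conclusion: Yes, this is an identity.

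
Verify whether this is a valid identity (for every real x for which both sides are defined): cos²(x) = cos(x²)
No, this is NOT an identity.

Claim: cos²(x) = cos(x²).
Test a specific point where both sides are defined: x = -π/2.
LHS = cos²(x) ≈ 0.0000
RHS = cos(x²) ≈ -0.7812
Since 0.0000 ≠ -0.7812, the equation fails at this point, so it cannot hold for every real x for which both sides are defined.
cos²(x) means (cos x)², squaring the output; cos(x²) squares the input. These are different functions.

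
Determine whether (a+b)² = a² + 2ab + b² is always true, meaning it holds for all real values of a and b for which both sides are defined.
Claim: (a+b)² = a² + 2ab + b².
Reasoning: Expand: (a+b)² = (a+b)(a+b) = a·a + a·b + b·a + b·b = a² + 2ab + b².
So the two sides agree for all real values of a and b for which both sides are defined.

Conclusion: Yes, this is an identity.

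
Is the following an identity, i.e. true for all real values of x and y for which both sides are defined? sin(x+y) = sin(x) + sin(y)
No, this is NOT an identity.

Claim: sin(x+y) = sin(x) + sin(y).
Test a specific point where both sides are defined: x = π, y = -π/4.
LHS = sin(x+y) ≈ 0.7071
RHS = sin(x) + sin(y) ≈ -0.7071
Since 0.7071 ≠ -0.7071, the equation fails at this point, so it cannot hold for all real values of x and y for which both sides are defined.
The correct expansion is sin(x+y) = sin(x)cos(y) + cos(x)sin(y); sine is not additive.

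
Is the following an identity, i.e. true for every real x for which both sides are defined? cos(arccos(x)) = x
Claim: cos(arccos(x)) = x.
Reasoning: For -1 ≤ x ≤ 1 (where arccos is defined), arccos(x) is by definition an angle whose cosine equals x. Taking the cosine of that angle returns x. (Note the other order, arccos(cos x) = x, is NOT an identity.)
So the two sides agree for every real x for which both sides are defined.

Conclusion: Yes, this is an identity.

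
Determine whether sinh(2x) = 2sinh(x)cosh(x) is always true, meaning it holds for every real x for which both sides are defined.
Yes, this is an identity.

Claim: sinh(2x) = 2sinh(x)cosh(x).
Reasoning: 2sinh(x)cosh(x) = 2 · (e^x - e^-x)/2 · (e^x + e^-x)/2 = (e^(2x) - e^(-2x))/2 = sinh(2x).
So the two sides agree for every real x for which both sides are defined.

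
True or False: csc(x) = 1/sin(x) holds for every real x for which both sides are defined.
Claim: csc(x) = 1/sin(x).
Reasoning: csc(x) is by definition the reciprocal of sin(x), wherever sin(x) ≠ 0.
So the two sides agree for every real x for which both sides are defined.

Conclusion: True.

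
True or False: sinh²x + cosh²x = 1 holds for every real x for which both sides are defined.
False.

Claim: sinh²x + cosh²x = 1.
Test a specific point where both sides are defined: x = -1.
LHS = sinh²x + cosh²x ≈ 3.7622
RHS = 1 ≈ 1.0000
Since 3.7622 ≠ 1.0000, the equation fails at this point, so it cannot hold for every real x for which both sides are defined.
The correct hyperbolic identity is cosh²x - sinh²x = 1 (a difference); the sum sinh²x + cosh²x equals cosh(2x).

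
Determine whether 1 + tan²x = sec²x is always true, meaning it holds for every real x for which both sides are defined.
Claim: 1 + tan²x = sec²x.
Reasoning: Start from sin²x + cos²x = 1 and divide every term by cos²x (allowed wherever tan x and sec x are defined): tan²x + 1 = 1/cos²x = sec²x.
So the two sides agree for every real x for which both sides are defined.

Conclusion: Yes, this is an identity.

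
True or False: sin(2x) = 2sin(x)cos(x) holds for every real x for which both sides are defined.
Claim: sin(2x) = 2sin(x)cos(x).
Reasoning: Put y = x in the addition formula sin(x+y) = sin(x)cos(y) + cos(x)sin(y): sin(2x) = sin(x)cos(x) + cos(x)sin(x) = 2sin(x)cos(x).
So the two sides agree for every real x for which both sides are defined.

Conclusion: True.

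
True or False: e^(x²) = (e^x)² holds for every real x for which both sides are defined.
Claim: e^(x²) = (e^x)².
Test a specific point where both sides are defined: x = 3/2.
LHS = e^(x²) ≈ 9.4877
RHS = (e^x)² ≈ 20.0855
Since 9.4877 ≠ 20.0855, the equation fails at this point, so it cannot hold for every real x for which both sides are defined.
(e^x)² = e^(2x), and 2x ≠ x² in general.

Conclusion: False.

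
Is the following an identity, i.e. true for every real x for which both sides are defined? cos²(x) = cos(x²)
No, this is NOT an identity.

Claim: cos²(x) = cos(x²).
Test a specific point where both sides are defined: x = -π/4.
LHS = cos²(x) ≈ 0.5000
RHS = cos(x²) ≈ 0.8157
Since 0.5000 ≠ 0.8157, the equation fails at this point, so it cannot hold for every real x for which both sides are defined.
cos²(x) means (cos x)², squaring the output; cos(x²) squares the input. These are different functions.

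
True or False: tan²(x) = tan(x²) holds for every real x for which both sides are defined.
False.

Claim: tan²(x) = tan(x²).
Test a specific point where both sides are defined: x = -π/6.
LHS = tan²(x) ≈ 0.3333
RHS = tan(x²) ≈ 0.2812
Since 0.3333 ≠ 0.2812, the equation fails at this point, so it cannot hold for every real x for which both sides are defined.
tan²(x) means (tan x)², squaring the output; tan(x²) squares the input. These are different functions.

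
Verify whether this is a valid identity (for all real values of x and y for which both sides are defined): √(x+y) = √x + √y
Claim: √(x+y) = √x + √y.
Test a specific point where both sides are defined: x = 2, y = 3.
LHS = √(x+y) ≈ 2.2361
RHS = √x + √y ≈ 3.1463
Since 2.2361 ≠ 3.1463, the equation fails at this point, so it cannot hold for all real values of x and y for which both sides are defined.
Squaring the right side gives x + 2√(xy) + y, not x + y.

Conclusion: No, this is NOT an identity.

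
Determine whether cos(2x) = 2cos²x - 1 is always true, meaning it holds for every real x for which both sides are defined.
Yes, this is an identity.

Claim: cos(2x) = 2cos²x - 1.
Reasoning: cos(2x) = cos²x - sin²x. Replace sin²x by 1 - cos²x: cos²x - (1 - cos²x) = 2cos²x - 1.
So the two sides agree for every real x for which both sides are defined.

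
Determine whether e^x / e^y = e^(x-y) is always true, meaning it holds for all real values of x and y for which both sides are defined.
Yes, this is an identity.

Claim: e^x / e^y = e^(x-y).
Reasoning: 1/e^y = e^(-y), so e^x / e^y = e^x · e^(-y) = e^(x + (-y)) = e^(x-y) by the product rule for exponents.
So the two sides agree for all real values of x and y for which both sides are defined.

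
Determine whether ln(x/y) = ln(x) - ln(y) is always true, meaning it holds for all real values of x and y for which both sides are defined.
Yes, this is an identity.

Claim: ln(x/y) = ln(x) - ln(y).
Reasoning: Both sides are simultaneously defined only when x, y > 0. Write x = e^p, y = e^q. Then x/y = e^(p-q), so ln(x/y) = p - q = ln(x) - ln(y).
So the two sides agree for all real values of x and y for which both sides are defined.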